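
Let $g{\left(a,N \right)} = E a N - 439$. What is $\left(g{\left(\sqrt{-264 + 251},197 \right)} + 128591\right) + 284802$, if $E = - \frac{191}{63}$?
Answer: $412954 - \frac{37627 i \sqrt{13}}{63} \approx 4.1295 \cdot 10^{5} - 2153.4 i$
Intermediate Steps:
$E = - \frac{191}{63}$ ($E = \left(-191\right) \frac{1}{63} = - \frac{191}{63} \approx -3.0317$)
$g{\left(a,N \right)} = -439 - \frac{191 N a}{63}$ ($g{\left(a,N \right)} = - \frac{191 a}{63} N - 439 = - \frac{191 N a}{63} - 439 = -439 - \frac{191 N a}{63}$)
$\left(g{\left(\sqrt{-264 + 251},197 \right)} + 128591\right) + 284802 = \left(\left(-439 - \frac{37627 \sqrt{-264 + 251}}{63}\right) + 128591\right) + 284802 = \left(\left(-439 - \frac{37627 \sqrt{-13}}{63}\right) + 128591\right) + 284802 = \left(\left(-439 - \frac{37627 i \sqrt{13}}{63}\right) + 128591\right) + 284802 = \left(128152 - \frac{37627 i \sqrt{13}}{63}\right) + 284802 = 412954 - \frac{37627 i \sqrt{13}}{63}$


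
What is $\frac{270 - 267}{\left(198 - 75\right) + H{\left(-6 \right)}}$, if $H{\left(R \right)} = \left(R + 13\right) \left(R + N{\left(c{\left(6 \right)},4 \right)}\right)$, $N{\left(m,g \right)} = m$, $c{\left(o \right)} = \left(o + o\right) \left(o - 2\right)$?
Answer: $\frac{1}{139} \approx 0.0071942$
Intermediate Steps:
$c{\left(o \right)} = 2 o \left(-2 + o\right)$
$H{\left(R \right)} = \left(13 + R\right) \left(48 + R\right)$ ($H{\left(R \right)} = \left(R + 13\right) \left(R + 2 \cdot 6 \left(-2 + 6\right)\right) = \left(13 + R\right) \left(R + 2 \cdot 6 \cdot 4\right) = \left(13 + R\right) \left(R + 48\right) = \left(13 + R\right) \left(48 + R\right)$)
$\frac{270 - 267}{\left(198 - 75\right) + H{\left(-6 \right)}} = \frac{270 - 267}{\left(198 - 75\right) + \left(624 + \left(-6\right)^{2} + 61 \left(-6\right)\right)} = \frac{3}{\left(198 - 75\right) + \left(624 + 36 - 366\right)} = \frac{3}{123 + 294} = \frac{3}{417} = 3 \cdot \frac{1}{417} = \frac{1}{139}$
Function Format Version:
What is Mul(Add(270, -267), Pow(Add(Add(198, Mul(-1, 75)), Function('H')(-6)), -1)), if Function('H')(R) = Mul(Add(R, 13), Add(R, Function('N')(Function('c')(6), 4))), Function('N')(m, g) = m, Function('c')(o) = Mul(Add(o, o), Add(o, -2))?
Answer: Rational(1, 139) ≈ 0.0071942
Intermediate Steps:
Function('c')(o) = Mul(2, o, Add(-2, o)) (Function('c')(o) = Mul(Mul(2, o), Add(-2, o)) = Mul(2, o, Add(-2, o)))
Function('H')(R) = Mul(Add(13, R), Add(48, R)) (Function('H')(R) = Mul(Add(R, 13), Add(R, Mul(2, 6, Add(-2, 6)))) = Mul(Add(13, R), Add(R, Mul(2, 6, 4))) = Mul(Add(13, R), Add(R, 48)) = Mul(Add(13, R), Add(48, R)))
Mul(Add(270, -267), Pow(Add(Add(198, Mul(-1, 75)), Function('H')(-6)), -1)) = Mul(Add(270, -267), Pow(Add(Add(198, Mul(-1, 75)), Add(624, Pow(-6, 2), Mul(61, -6))), -1)) = Mul(3, Pow(Add(Add(198, -75), Add(624, 36, -366)), -1)) = Mul(3, Pow(Add(123, 294), -1)) = Mul(3, Pow(417, -1)) = Mul(3, Rational(1, 417)) = Rational(1, 139)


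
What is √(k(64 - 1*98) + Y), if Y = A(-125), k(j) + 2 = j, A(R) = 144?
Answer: 6*√3 ≈ 10.392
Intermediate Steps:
k(j) = -2 + j
Y = 144
√(k(64 - 1*98) + Y) = √((-2 + (64 - 1*98)) + 144) = √((-2 + (64 - 98)) + 144) = √((-2 - 34) + 144) = √(-36 + 144) = √108 = 6*√3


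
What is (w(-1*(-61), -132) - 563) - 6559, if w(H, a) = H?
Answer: -7061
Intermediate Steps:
(w(-1*(-61), -132) - 563) - 6559 = (-1*(-61) - 563) - 6559 = (61 - 563) - 6559 = -502 - 6559 = -7061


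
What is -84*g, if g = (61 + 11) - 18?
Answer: -4536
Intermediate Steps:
g = 54 (g = 72 - 18 = 54)
-84*g = -84*54 = -4536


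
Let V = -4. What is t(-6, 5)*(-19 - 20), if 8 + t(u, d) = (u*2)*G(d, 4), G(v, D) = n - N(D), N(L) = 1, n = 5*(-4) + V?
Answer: -11388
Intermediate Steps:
n = -24 (n = 5*(-4) - 4 = -20 - 4 = -24)
G(v, D) = -25 (G(v, D) = -24 - 1*1 = -24 - 1 = -25)
t(u, d) = -8 - 50*u (t(u, d) = -8 + (u*2)*(-25) = -8 + (2*u)*(-25) = -8 - 50*u)
t(-6, 5)*(-19 - 20) = (-8 - 50*(-6))*(-19 - 20) = (-8 + 300)*(-39) = 292*(-39) = -11388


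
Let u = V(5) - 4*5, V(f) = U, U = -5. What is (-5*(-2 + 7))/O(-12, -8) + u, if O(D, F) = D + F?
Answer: -95/4 ≈ -23.750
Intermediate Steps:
V(f) = -5
u = -25 (u = -5 - 4*5 = -5 - 20 = -25)
(-5*(-2 + 7))/O(-12, -8) + u = (-5*(-2 + 7))/(-12 - 8) - 25 = (-5*5)/(-20) - 25 = -1/20*(-25) - 25 = 5/4 - 25 = -95/4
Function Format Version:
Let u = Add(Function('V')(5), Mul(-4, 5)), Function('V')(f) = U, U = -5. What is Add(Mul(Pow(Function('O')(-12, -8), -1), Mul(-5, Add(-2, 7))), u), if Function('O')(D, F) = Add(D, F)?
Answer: Rational(-95, 4) ≈ -23.750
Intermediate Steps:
Function('V')(f) = -5
u = -25 (u = Add(-5, Mul(-4, 5)) = Add(-5, -20) = -25)
Add(Mul(Pow(Function('O')(-12, -8), -1), Mul(-5, Add(-2, 7))), u) = Add(Mul(Pow(Add(-12, -8), -1), Mul(-5, Add(-2, 7))), -25) = Add(Mul(Pow(-20, -1), Mul(-5, 5)), -25) = Add(Mul(Rational(-1, 20), -25), -25) = Add(Rational(5, 4), -25) = Rational(-95, 4)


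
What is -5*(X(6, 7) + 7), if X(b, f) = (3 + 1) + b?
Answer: -85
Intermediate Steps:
X(b, f) = 4 + b
-5*(X(6, 7) + 7) = -5*((4 + 6) + 7) = -5*(10 + 7) = -5*17 = -85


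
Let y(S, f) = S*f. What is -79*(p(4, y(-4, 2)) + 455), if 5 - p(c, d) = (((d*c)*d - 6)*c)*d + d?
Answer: -668972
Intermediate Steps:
p(c, d) = 5 - d - c*d*(-6 + c*d**2) (p(c, d) = 5 - ((((d*c)*d - 6)*c)*d + d) = 5 - ((((c*d)*d - 6)*c)*d + d) = 5 - (((c*d**2 - 6)*c)*d + d) = 5 - (((-6 + c*d**2)*c)*d + d) = 5 - ((c*(-6 + c*d**2))*d + d) = 5 - (c*d*(-6 + c*d**2) + d) = 5 - (d + c*d*(-6 + c*d**2)) = 5 + (-d - c*d*(-6 + c*d**2)) = 5 - d - c*d*(-6 + c*d**2))
-79*(p(4, y(-4, 2)) + 455) = -79*((5 - (-4)*2 - 1*4**2*(-4*2)**3 + 6*4*(-4*2)) + 455) = -79*((5 - 1*(-8) - 1*16*(-8)**3 + 6*4*(-8)) + 455) = -79*((5 + 8 - 1*16*(-512) - 192) + 455) = -79*((5 + 8 + 8192 - 192) + 455) = -79*(8013 + 455) = -79*8468 = -668972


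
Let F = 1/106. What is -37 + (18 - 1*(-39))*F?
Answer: -3865/106 ≈ -36.462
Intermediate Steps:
F = 1/106 ≈ 0.0094340
-37 + (18 - 1*(-39))*F = -37 + (18 - 1*(-39))*(1/106) = -37 + (18 + 39)*(1/106) = -37 + 57*(1/106) = -37 + 57/106 = -3865/106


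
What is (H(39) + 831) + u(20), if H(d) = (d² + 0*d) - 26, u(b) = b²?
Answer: 2726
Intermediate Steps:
H(d) = -26 + d² (H(d) = (d² + 0) - 26 = d² - 26 = -26 + d²)
(H(39) + 831) + u(20) = ((-26 + 39²) + 831) + 20² = ((-26 + 1521) + 831) + 400 = (1495 + 831) + 400 = 2326 + 400 = 2726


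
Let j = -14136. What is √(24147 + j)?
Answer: √10011 ≈ 100.05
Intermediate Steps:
√(24147 + j) = √(24147 - 14136) = √10011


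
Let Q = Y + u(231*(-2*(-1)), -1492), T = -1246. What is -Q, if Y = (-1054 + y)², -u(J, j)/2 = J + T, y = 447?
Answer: -370017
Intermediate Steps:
u(J, j) = 2492 - 2*J (u(J, j) = -2*(J - 1246) = -2*(-1246 + J) = 2492 - 2*J)
Y = 368449 (Y = (-1054 + 447)² = (-607)² = 368449)
Q = 370017 (Q = 368449 + (2492 - 462*(-2*(-1))) = 368449 + (2492 - 462*2) = 368449 + (2492 - 2*462) = 368449 + (2492 - 924) = 368449 + 1568 = 370017)
-Q = -1*370017 = -370017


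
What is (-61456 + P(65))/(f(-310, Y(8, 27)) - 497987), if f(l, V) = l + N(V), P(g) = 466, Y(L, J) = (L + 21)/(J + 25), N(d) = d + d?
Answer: 1585740/12955693 ≈ 0.12240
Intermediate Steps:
N(d) = 2*d
Y(L, J) = (21 + L)/(25 + J)
f(l, V) = l + 2*V
(-61456 + P(65))/(f(-310, Y(8, 27)) - 497987) = (-61456 + 466)/((-310 + 2*((21 + 8)/(25 + 27))) - 497987) = -60990/((-310 + 2*(29/52)) - 497987) = -60990/((-310 + 29/26) - 497987) = -60990/(-8031/26 - 497987) = -60990/(-12955693/26) = -60990*(-26/12955693) = 1585740/12955693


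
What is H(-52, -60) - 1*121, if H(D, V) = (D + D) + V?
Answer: -285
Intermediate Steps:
H(D, V) = V + 2*D (H(D, V) = 2*D + V = V + 2*D)
H(-52, -60) - 1*121 = (-60 + 2*(-52)) - 1*121 = (-60 - 104) - 121 = -164 - 121 = -285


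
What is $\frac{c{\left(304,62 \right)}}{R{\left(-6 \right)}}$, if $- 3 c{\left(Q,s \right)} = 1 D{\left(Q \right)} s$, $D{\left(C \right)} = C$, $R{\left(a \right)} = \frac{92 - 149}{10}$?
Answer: $\frac{9920}{9} \approx 1102.2$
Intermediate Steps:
$R{\left(a \right)} = - \frac{57}{10}$ ($R{\left(a \right)} = \left(-57\right) \frac{1}{10} = - \frac{57}{10}$)
$c{\left(Q,s \right)} = - \frac{Q s}{3}$ ($c{\left(Q,s \right)} = - \frac{1 Q s}{3} = - \frac{Q s}{3}$)
$\frac{c{\left(304,62 \right)}}{R{\left(-6 \right)}} = \frac{\left(- \frac{1}{3}\right) 304 \cdot 62}{- \frac{57}{10}} = \left(- \frac{18848}{3}\right) \left(- \frac{10}{57}\right) = \frac{9920}{9}$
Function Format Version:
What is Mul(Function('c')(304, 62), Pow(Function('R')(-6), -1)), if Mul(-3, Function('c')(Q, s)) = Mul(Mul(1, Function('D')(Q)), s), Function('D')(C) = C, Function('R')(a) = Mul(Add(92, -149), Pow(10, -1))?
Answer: Rational(9920, 9) ≈ 1102.2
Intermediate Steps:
Function('R')(a) = Rational(-57, 10) (Function('R')(a) = Mul(-57, Rational(1, 10)) = Rational(-57, 10))
Function('c')(Q, s) = Mul(Rational(-1, 3), Q, s) (Function('c')(Q, s) = Mul(Rational(-1, 3), Mul(Mul(1, Q), s)) = Mul(Rational(-1, 3), Mul(Q, s)) = Mul(Rational(-1, 3), Q, s))
Mul(Function('c')(304, 62), Pow(Function('R')(-6), -1)) = Mul(Mul(Rational(-1, 3), 304, 62), Pow(Rational(-57, 10), -1)) = Mul(Rational(-18848, 3), Rational(-10, 57)) = Rational(9920, 9)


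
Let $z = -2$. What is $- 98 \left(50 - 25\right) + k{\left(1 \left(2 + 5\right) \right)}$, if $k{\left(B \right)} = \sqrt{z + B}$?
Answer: $-2450 + \sqrt{5} \approx -2447.8$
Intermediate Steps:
$k{\left(B \right)} = \sqrt{-2 + B}$
$- 98 \left(50 - 25\right) + k{\left(1 \left(2 + 5\right) \right)} = - 98 \left(50 - 25\right) + \sqrt{-2 + 1 \left(2 + 5\right)} = - 98 \left(50 - 25\right) + \sqrt{-2 + 1 \cdot 7} = \left(-98\right) 25 + \sqrt{-2 + 7} = -2450 + \sqrt{5}$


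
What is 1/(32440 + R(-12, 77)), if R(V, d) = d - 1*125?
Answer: 1/32392 ≈ 3.0872e-5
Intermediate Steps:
R(V, d) = -125 + d (R(V, d) = d - 125 = -125 + d)
1/(32440 + R(-12, 77)) = 1/(32440 + (-125 + 77)) = 1/(32440 - 48) = 1/32392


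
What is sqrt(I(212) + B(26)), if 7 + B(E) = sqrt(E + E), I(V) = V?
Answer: sqrt(205 + 2*sqrt(13)) ≈ 14.567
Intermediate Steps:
B(E) = -7 + sqrt(2)*sqrt(E) (B(E) = -7 + sqrt(E + E) = -7 + sqrt(2*E) = -7 + sqrt(2)*sqrt(E))
sqrt(I(212) + B(26)) = sqrt(212 + (-7 + sqrt(2)*sqrt(26))) = sqrt(212 + (-7 + 2*sqrt(13))) = sqrt(205 + 2*sqrt(13))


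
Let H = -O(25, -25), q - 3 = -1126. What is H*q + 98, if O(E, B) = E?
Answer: 28173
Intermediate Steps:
q = -1123 (q = 3 - 1126 = -1123)
H = -25 (H = -1*25 = -25)
H*q + 98 = -25*(-1123) + 98 = 28075 + 98 = 28173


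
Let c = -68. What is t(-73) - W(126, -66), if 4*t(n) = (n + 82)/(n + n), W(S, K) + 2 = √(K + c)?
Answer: 1159/584 - I*√134 ≈ 1.9846 - 11.576*I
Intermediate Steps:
W(S, K) = -2 + √(-68 + K) (W(S, K) = -2 + √(K - 68) = -2 + √(-68 + K))
t(n) = (82 + n)/(8*n) (t(n) = ((n + 82)/(n + n))/4 = ((82 + n)/((2*n)))/4 = ((82 + n)*(1/(2*n)))/4 = ((82 + n)/(2*n))/4 = (82 + n)/(8*n))
t(-73) - W(126, -66) = (⅛)*(82 - 73)/(-73) - (-2 + √(-68 - 66)) = (⅛)*(-1/73)*9 - (-2 + √(-134)) = -9/584 - (-2 + I*√134) = -9/584 + (2 - I*√134) = 1159/584 - I*√134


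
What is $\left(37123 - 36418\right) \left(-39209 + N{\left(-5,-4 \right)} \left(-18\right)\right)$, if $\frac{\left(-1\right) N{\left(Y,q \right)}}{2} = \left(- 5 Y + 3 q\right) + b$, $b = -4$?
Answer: $-27413925$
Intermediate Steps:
$N{\left(Y,q \right)} = 8 - 6 q + 10 Y$ ($N{\left(Y,q \right)} = - 2 \left(\left(- 5 Y + 3 q\right) - 4\right) = - 2 \left(-4 - 5 Y + 3 q\right) = 8 - 6 q + 10 Y$)
$\left(37123 - 36418\right) \left(-39209 + N{\left(-5,-4 \right)} \left(-18\right)\right) = \left(37123 - 36418\right) \left(-39209 + \left(8 - -24 + 10 \left(-5\right)\right) \left(-18\right)\right) = 705 \left(-39209 + \left(8 + 24 - 50\right) \left(-18\right)\right) = 705 \left(-39209 - -324\right) = 705 \left(-39209 + 324\right) = 705 \left(-38885\right) = -27413925$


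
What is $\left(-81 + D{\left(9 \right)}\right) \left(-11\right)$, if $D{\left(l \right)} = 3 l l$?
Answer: $-1782$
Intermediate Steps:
$D{\left(l \right)} = 3 l^{2}$
$\left(-81 + D{\left(9 \right)}\right) \left(-11\right) = \left(-81 + 3 \cdot 9^{2}\right) \left(-11\right) = \left(-81 + 3 \cdot 81\right) \left(-11\right) = \left(-81 + 243\right) \left(-11\right) = 162 \left(-11\right) = -1782$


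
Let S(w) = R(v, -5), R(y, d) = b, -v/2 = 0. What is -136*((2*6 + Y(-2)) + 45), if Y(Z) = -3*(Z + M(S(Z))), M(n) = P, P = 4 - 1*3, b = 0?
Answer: -8160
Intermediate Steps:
v = 0 (v = -2*0 = 0)
R(y, d) = 0
S(w) = 0
P = 1 (P = 4 - 3 = 1)
M(n) = 1
Y(Z) = -3 - 3*Z (Y(Z) = -3*(Z + 1) = -3*(1 + Z) = -3 - 3*Z)
-136*((2*6 + Y(-2)) + 45) = -136*((2*6 + (-3 - 3*(-2))) + 45) = -136*((12 + (-3 + 6)) + 45) = -136*((12 + 3) + 45) = -136*(15 + 45) = -136*60 = -8160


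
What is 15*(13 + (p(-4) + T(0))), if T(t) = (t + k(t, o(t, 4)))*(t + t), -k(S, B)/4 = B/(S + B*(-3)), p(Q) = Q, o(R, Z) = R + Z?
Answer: 135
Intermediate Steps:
k(S, B) = -4*B/(S - 3*B) (k(S, B) = -4*B/(S + B*(-3)) = -4*B/(S - 3*B))
T(t) = 2*t*(t + 4*(4 + t)/(12 + 2*t)) (T(t) = (t + 4*(t + 4)/(-t + 3*(t + 4)))*(t + t) = (t + 4*(4 + t)/(-t + 3*(4 + t)))*(2*t) = (t + 4*(4 + t)/(-t + (12 + 3*t)))*(2*t) = (t + 4*(4 + t)/(12 + 2*t))*(2*t) = 2*t*(t + 4*(4 + t)/(12 + 2*t)))
15*(13 + (p(-4) + T(0))) = 15*(13 + (-4 + 2*0*(8 + 0**2 + 8*0)/(6 + 0))) = 15*(13 + (-4 + 2*0*(8 + 0 + 0)/6)) = 15*(13 + (-4 + 2*0*(1/6)*8)) = 15*(13 + (-4 + 0)) = 15*(13 - 4) = 15*9 = 135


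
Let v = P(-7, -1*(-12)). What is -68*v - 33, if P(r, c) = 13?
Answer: -917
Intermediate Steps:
v = 13
-68*v - 33 = -68*13 - 33 = -884 - 33 = -917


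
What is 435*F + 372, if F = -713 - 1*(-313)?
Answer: -173628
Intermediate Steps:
F = -400 (F = -713 + 313 = -400)
435*F + 372 = 435*(-400) + 372 = -174000 + 372 = -173628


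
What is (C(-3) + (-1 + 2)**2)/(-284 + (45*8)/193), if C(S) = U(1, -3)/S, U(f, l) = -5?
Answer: -386/40839 ≈ -0.0094517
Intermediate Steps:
C(S) = -5/S
(C(-3) + (-1 + 2)**2)/(-284 + (45*8)/193) = (-5/(-3) + (-1 + 2)**2)/(-284 + (45*8)/193) = (-5*(-1/3) + 1**2)/(-284 + 360*(1/193)) = (5/3 + 1)/(-284 + 360/193) = 8/(3*(-54452/193)) = (8/3)*(-193/54452) = -386/40839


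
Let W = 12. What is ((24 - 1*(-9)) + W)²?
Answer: 2025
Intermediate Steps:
((24 - 1*(-9)) + W)² = ((24 - 1*(-9)) + 12)² = ((24 + 9) + 12)² = (33 + 12)² = 45² = 2025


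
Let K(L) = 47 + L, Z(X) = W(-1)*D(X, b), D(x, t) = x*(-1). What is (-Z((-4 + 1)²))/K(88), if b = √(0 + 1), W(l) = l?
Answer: -1/15 ≈ -0.066667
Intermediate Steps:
b = 1 (b = √1 = 1)
D(x, t) = -x
Z(X) = X (Z(X) = -(-1)*X = X)
(-Z((-4 + 1)²))/K(88) = (-(-4 + 1)²)/(47 + 88) = -1*(-3)²/135 = -1*9*(1/135) = -9*1/135 = -1/15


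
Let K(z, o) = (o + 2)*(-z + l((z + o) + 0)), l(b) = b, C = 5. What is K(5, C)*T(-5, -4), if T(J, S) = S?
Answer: -140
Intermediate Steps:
K(z, o) = o*(2 + o) (K(z, o) = (o + 2)*(-z + ((z + o) + 0)) = (2 + o)*(-z + ((o + z) + 0)) = (2 + o)*(-z + (o + z)) = (2 + o)*o = o*(2 + o))
K(5, C)*T(-5, -4) = (5*(2 + 5))*(-4) = (5*7)*(-4) = 35*(-4) = -140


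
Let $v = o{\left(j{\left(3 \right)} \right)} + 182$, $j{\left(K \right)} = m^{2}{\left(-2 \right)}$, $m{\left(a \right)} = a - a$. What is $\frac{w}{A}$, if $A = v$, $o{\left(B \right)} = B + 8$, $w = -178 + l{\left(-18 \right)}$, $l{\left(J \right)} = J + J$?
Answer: $- \frac{107}{95} \approx -1.1263$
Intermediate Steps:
$l{\left(J \right)} = 2 J$
$m{\left(a \right)} = 0$
$w = -214$ ($w = -178 + 2 \left(-18\right) = -178 - 36 = -214$)
$j{\left(K \right)} = 0$ ($j{\left(K \right)} = 0^{2} = 0$)
$o{\left(B \right)} = 8 + B$
$v = 190$ ($v = \left(8 + 0\right) + 182 = 8 + 182 = 190$)
$A = 190$
$\frac{w}{A} = - \frac{214}{190} = \left(-214\right) \frac{1}{190} = - \frac{107}{95}$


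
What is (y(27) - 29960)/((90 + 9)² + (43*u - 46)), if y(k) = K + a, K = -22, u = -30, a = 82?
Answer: -5980/1693 ≈ -3.5322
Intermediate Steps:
y(k) = 60 (y(k) = -22 + 82 = 60)
(y(27) - 29960)/((90 + 9)² + (43*u - 46)) = (60 - 29960)/((90 + 9)² + (43*(-30) - 46)) = -29900/(99² + (-1290 - 46)) = -29900/(9801 - 1336) = -29900/8465 = -29900*1/8465 = -5980/1693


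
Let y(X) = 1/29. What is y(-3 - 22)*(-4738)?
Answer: -4738/29 ≈ -163.38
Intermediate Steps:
y(X) = 1/29
y(-3 - 22)*(-4738) = (1/29)*(-4738) = -4738/29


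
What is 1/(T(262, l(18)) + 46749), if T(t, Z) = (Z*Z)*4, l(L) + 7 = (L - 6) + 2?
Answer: 1/46945 ≈ 2.1302e-5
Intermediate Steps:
l(L) = -11 + L (l(L) = -7 + ((L - 6) + 2) = -7 + ((-6 + L) + 2) = -7 + (-4 + L) = -11 + L)
T(t, Z) = 4*Z² (T(t, Z) = Z²*4 = 4*Z²)
1/(T(262, l(18)) + 46749) = 1/(4*(-11 + 18)² + 46749) = 1/(4*7² + 46749) = 1/(4*49 + 46749) = 1/(196 + 46749) = 1/46945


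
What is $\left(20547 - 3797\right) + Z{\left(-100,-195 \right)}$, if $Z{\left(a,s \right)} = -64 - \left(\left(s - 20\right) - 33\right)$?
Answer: $16934$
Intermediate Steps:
$Z{\left(a,s \right)} = -11 - s$ ($Z{\left(a,s \right)} = -64 - \left(\left(-20 + s\right) - 33\right) = -64 - \left(-53 + s\right) = -11 - s$)
$\left(20547 - 3797\right) + Z{\left(-100,-195 \right)} = \left(20547 - 3797\right) - -184 = 16750 + \left(-11 + 195\right) = 16750 + 184 = 16934$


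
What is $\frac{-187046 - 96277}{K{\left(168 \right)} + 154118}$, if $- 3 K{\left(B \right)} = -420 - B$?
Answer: $- \frac{94441}{51438} \approx -1.836$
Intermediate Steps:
$K{\left(B \right)} = 140 + \frac{B}{3}$ ($K{\left(B \right)} = - \frac{-420 - B}{3} = 140 + \frac{B}{3}$)
$\frac{-187046 - 96277}{K{\left(168 \right)} + 154118} = \frac{-187046 - 96277}{\left(140 + \frac{1}{3} \cdot 168\right) + 154118} = - \frac{283323}{\left(140 + 56\right) + 154118} = - \frac{283323}{196 + 154118} = - \frac{283323}{154314} = \left(-283323\right) \frac{1}{154314} = - \frac{94441}{51438}$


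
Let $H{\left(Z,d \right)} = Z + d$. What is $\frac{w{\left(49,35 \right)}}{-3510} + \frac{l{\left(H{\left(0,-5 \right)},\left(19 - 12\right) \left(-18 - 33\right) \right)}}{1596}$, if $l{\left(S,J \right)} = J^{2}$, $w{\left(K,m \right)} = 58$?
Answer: $\frac{10648891}{133380} \approx 79.839$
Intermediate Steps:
$\frac{w{\left(49,35 \right)}}{-3510} + \frac{l{\left(H{\left(0,-5 \right)},\left(19 - 12\right) \left(-18 - 33\right) \right)}}{1596} = \frac{58}{-3510} + \frac{\left(\left(19 - 12\right) \left(-18 - 33\right)\right)^{2}}{1596} = 58 \left(- \frac{1}{3510}\right) + \left(7 \left(-51\right)\right)^{2} \cdot \frac{1}{1596} = - \frac{29}{1755} + \left(-357\right)^{2} \cdot \frac{1}{1596} = - \frac{29}{1755} + 127449 \cdot \frac{1}{1596} = - \frac{29}{1755} + \frac{6069}{76} = \frac{10648891}{133380}$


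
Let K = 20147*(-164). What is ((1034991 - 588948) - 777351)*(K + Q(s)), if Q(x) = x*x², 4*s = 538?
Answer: 577118243385/2 ≈ 2.8856e+11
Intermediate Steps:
s = 269/2 (s = (¼)*538 = 269/2 ≈ 134.50)
Q(x) = x³
K = -3304108
((1034991 - 588948) - 777351)*(K + Q(s)) = ((1034991 - 588948) - 777351)*(-3304108 + (269/2)³) = (446043 - 777351)*(-3304108 + 19465109/8) = -331308*(-6967755/8) = 577118243385/2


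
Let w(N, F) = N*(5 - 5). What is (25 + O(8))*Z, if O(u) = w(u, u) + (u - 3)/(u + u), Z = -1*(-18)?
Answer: 3645/8 ≈ 455.63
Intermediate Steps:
w(N, F) = 0 (w(N, F) = N*0 = 0)
Z = 18
O(u) = (-3 + u)/(2*u) (O(u) = 0 + (u - 3)/(u + u) = 0 + (-3 + u)/((2*u)) = 0 + (-3 + u)*(1/(2*u)) = 0 + (-3 + u)/(2*u) = (-3 + u)/(2*u))
(25 + O(8))*Z = (25 + (½)*(-3 + 8)/8)*18 = (25 + (½)*(⅛)*5)*18 = (25 + 5/16)*18 = (405/16)*18 = 3645/8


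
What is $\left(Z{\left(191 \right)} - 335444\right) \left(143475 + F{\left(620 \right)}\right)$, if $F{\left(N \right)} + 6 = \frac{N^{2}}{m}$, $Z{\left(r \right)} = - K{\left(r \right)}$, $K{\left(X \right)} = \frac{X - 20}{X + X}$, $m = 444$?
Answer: $- \frac{2052947773583861}{42402} \approx -4.8416 \cdot 10^{10}$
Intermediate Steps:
$K{\left(X \right)} = \frac{-20 + X}{2 X}$
$Z{\left(r \right)} = - \frac{-20 + r}{2 r}$
$F{\left(N \right)} = -6 + \frac{N^{2}}{444}$
$\left(Z{\left(191 \right)} - 335444\right) \left(143475 + F{\left(620 \right)}\right) = \left(\frac{20 - 191}{2 \cdot 191} - 335444\right) \left(143475 - \left(6 - \frac{620^{2}}{444}\right)\right) = \left(\frac{1}{2} \cdot \frac{1}{191} \left(20 - 191\right) - 335444\right) \left(143475 + \left(-6 + \frac{1}{444} \cdot 384400\right)\right) = \left(\frac{1}{2} \cdot \frac{1}{191} \left(-171\right) - 335444\right) \left(143475 + \left(-6 + \frac{96100}{111}\right)\right) = \left(- \frac{171}{382} - 335444\right) \left(143475 + \frac{95434}{111}\right) = \left(- \frac{128139779}{382}\right) \frac{16021159}{111} = - \frac{2052947773583861}{42402}$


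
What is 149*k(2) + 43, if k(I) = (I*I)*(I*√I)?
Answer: 43 + 1192*√2 ≈ 1728.7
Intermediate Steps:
k(I) = I^(7/2) (k(I) = I²*I^(3/2) = I^(7/2))
149*k(2) + 43 = 149*2^(7/2) + 43 = 149*(8*√2) + 43 = 1192*√2 + 43 = 43 + 1192*√2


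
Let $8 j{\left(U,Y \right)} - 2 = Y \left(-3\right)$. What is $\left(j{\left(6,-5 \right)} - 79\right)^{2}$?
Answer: $\frac{378225}{64} \approx 5909.8$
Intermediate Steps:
$j{\left(U,Y \right)} = \frac{1}{4} - \frac{3 Y}{8}$ ($j{\left(U,Y \right)} = \frac{1}{4} + \frac{Y \left(-3\right)}{8} = \frac{1}{4} + \frac{\left(-3\right) Y}{8} = \frac{1}{4} - \frac{3 Y}{8}$)
$\left(j{\left(6,-5 \right)} - 79\right)^{2} = \left(\left(\frac{1}{4} - - \frac{15}{8}\right) - 79\right)^{2} = \left(\left(\frac{1}{4} + \frac{15}{8}\right) - 79\right)^{2} = \left(\frac{17}{8} - 79\right)^{2} = \left(- \frac{615}{8}\right)^{2} = \frac{378225}{64}$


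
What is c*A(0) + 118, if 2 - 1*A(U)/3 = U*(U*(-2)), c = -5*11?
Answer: -212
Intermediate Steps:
c = -55
A(U) = 6 + 6*U² (A(U) = 6 - 3*U*U*(-2) = 6 - 3*U*(-2*U) = 6 - (-6)*U² = 6 + 6*U²)
c*A(0) + 118 = -55*(6 + 6*0²) + 118 = -55*(6 + 6*0) + 118 = -55*(6 + 0) + 118 = -55*6 + 118 = -330 + 118 = -212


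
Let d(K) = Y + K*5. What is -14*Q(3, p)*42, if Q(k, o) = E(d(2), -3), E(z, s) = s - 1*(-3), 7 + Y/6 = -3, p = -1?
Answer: 0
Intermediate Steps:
Y = -60 (Y = -42 + 6*(-3) = -42 - 18 = -60)
d(K) = -60 + 5*K (d(K) = -60 + K*5 = -60 + 5*K)
E(z, s) = 3 + s (E(z, s) = s + 3 = 3 + s)
Q(k, o) = 0 (Q(k, o) = 3 - 3 = 0)
-14*Q(3, p)*42 = -14*0*42 = 0*42 = 0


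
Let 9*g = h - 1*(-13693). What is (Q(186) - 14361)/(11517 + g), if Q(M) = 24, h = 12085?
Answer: -129033/129431 ≈ -0.99693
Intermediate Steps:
g = 25778/9 (g = (12085 - 1*(-13693))/9 = (12085 + 13693)/9 = (⅑)*25778 = 25778/9 ≈ 2864.2)
(Q(186) - 14361)/(11517 + g) = (24 - 14361)/(11517 + 25778/9) = -14337/129431/9 = -14337*9/129431 = -129033/129431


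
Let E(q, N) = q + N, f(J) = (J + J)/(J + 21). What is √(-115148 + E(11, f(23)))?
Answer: I*√55725802/22 ≈ 339.32*I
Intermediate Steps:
f(J) = 2*J/(21 + J) (f(J) = (2*J)/(21 + J) = 2*J/(21 + J))
E(q, N) = N + q
√(-115148 + E(11, f(23))) = √(-115148 + (2*23/(21 + 23) + 11)) = √(-115148 + (2*23/44 + 11)) = √(-115148 + (2*23*(1/44) + 11)) = √(-115148 + (23/22 + 11)) = √(-115148 + 265/22) = √(-2532991/22) = I*√55725802/22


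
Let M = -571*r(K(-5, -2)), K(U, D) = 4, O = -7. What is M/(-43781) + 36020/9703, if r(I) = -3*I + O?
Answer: 1471723773/424807043 ≈ 3.4645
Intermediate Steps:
r(I) = -7 - 3*I (r(I) = -3*I - 7 = -7 - 3*I)
M = 10849 (M = -571*(-7 - 3*4) = -571*(-7 - 12) = -571*(-19) = 10849)
M/(-43781) + 36020/9703 = 10849/(-43781) + 36020/9703 = 10849*(-1/43781) + 36020*(1/9703) = -10849/43781 + 36020/9703 = 1471723773/424807043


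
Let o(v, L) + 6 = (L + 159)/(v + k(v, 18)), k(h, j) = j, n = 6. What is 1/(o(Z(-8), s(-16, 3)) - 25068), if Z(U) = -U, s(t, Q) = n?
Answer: -26/651759 ≈ -3.9892e-5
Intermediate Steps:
s(t, Q) = 6
o(v, L) = -6 + (159 + L)/(18 + v) (o(v, L) = -6 + (L + 159)/(v + 18) = -6 + (159 + L)/(18 + v))
1/(o(Z(-8), s(-16, 3)) - 25068) = 1/((51 + 6 - (-6)*(-8))/(18 - 1*(-8)) - 25068) = 1/((51 + 6 - 6*8)/(18 + 8) - 25068) = 1/((51 + 6 - 48)/26 - 25068) = 1/((1/26)*9 - 25068) = 1/(9/26 - 25068) = 1/(-651759/26) = -26/651759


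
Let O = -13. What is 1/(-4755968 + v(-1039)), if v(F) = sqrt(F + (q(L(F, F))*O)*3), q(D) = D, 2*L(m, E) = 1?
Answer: -9511936/45238463236165 - I*sqrt(4234)/45238463236165 ≈ -2.1026e-7 - 1.4384e-12*I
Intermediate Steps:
L(m, E) = 1/2 (L(m, E) = (1/2)*1 = 1/2)
v(F) = sqrt(-39/2 + F) (v(F) = sqrt(F + ((1/2)*(-13))*3) = sqrt(F - 13/2*3) = sqrt(F - 39/2) = sqrt(-39/2 + F))
1/(-4755968 + v(-1039)) = 1/(-4755968 + sqrt(-78 + 4*(-1039))/2) = 1/(-4755968 + sqrt(-78 - 4156)/2) = 1/(-4755968 + sqrt(-4234)/2) = 1/(-4755968 + (I*sqrt(4234))/2) = 1/(-4755968 + I*sqrt(4234)/2)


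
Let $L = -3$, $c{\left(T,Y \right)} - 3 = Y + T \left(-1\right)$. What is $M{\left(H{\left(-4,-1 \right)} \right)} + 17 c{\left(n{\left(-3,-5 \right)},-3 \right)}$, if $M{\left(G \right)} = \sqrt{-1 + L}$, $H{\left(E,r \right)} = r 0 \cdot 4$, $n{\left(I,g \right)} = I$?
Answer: $51 + 2 i \approx 51.0 + 2.0 i$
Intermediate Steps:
$c{\left(T,Y \right)} = 3 + Y - T$ ($c{\left(T,Y \right)} = 3 + \left(Y + T \left(-1\right)\right) = 3 - \left(T - Y\right) = 3 + Y - T$)
$H{\left(E,r \right)} = 0$ ($H{\left(E,r \right)} = 0 \cdot 4 = 0$)
$M{\left(G \right)} = 2 i$ ($M{\left(G \right)} = \sqrt{-1 - 3} = \sqrt{-4} = 2 i$)
$M{\left(H{\left(-4,-1 \right)} \right)} + 17 c{\left(n{\left(-3,-5 \right)},-3 \right)} = 2 i + 17 \left(3 - 3 - -3\right) = 2 i + 17 \left(3 - 3 + 3\right) = 2 i + 17 \cdot 3 = 2 i + 51 = 51 + 2 i$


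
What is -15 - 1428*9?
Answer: -12867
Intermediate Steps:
-15 - 1428*9 = -15 - 84*153 = -15 - 12852 = -12867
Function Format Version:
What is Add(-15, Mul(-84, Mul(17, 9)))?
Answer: -12867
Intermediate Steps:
Add(-15, Mul(-84, Mul(17, 9))) = Add(-15, Mul(-84, 153)) = Add(-15, -12852) = -12867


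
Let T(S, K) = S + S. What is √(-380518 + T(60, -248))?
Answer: I*√380398 ≈ 616.76*I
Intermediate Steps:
T(S, K) = 2*S
√(-380518 + T(60, -248)) = √(-380518 + 2*60) = √(-380518 + 120) = √(-380398) = I*√380398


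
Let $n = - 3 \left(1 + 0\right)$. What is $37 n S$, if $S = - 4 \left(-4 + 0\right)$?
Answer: $-1776$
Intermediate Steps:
$n = -3$ ($n = \left(-3\right) 1 = -3$)
$S = 16$ ($S = \left(-4\right) \left(-4\right) = 16$)
$37 n S = 37 \left(-3\right) 16 = \left(-111\right) 16 = -1776$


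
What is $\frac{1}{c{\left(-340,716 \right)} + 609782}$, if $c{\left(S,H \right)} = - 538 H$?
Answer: $\frac{1}{224574} \approx 4.4529 \cdot 10^{-6}$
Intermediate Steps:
$\frac{1}{c{\left(-340,716 \right)} + 609782} = \frac{1}{\left(-538\right) 716 + 609782} = \frac{1}{-385208 + 609782} = \frac{1}{224574}$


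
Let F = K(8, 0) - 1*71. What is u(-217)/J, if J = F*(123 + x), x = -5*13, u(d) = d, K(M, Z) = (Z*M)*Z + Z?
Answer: 217/4118 ≈ 0.052696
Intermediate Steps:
K(M, Z) = Z + M*Z² (K(M, Z) = (M*Z)*Z + Z = M*Z² + Z = Z + M*Z²)
x = -65
F = -71 (F = 0*(1 + 8*0) - 1*71 = 0*(1 + 0) - 71 = 0*1 - 71 = 0 - 71 = -71)
J = -4118 (J = -71*(123 - 65) = -71*58 = -4118)
u(-217)/J = -217/(-4118) = -217*(-1/4118) = 217/4118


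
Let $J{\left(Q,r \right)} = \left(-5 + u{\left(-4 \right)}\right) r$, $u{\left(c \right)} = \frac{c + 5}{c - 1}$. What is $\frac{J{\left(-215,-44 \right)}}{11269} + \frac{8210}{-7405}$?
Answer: $- \frac{90824226}{83446945} \approx -1.0884$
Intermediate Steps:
$u{\left(c \right)} = \frac{5 + c}{-1 + c}$
$J{\left(Q,r \right)} = - \frac{26 r}{5}$ ($J{\left(Q,r \right)} = \left(-5 + \frac{5 - 4}{-1 - 4}\right) r = \left(-5 + \frac{1}{-5} \cdot 1\right) r = \left(-5 - \frac{1}{5}\right) r = - \frac{26 r}{5}$)
$\frac{J{\left(-215,-44 \right)}}{11269} + \frac{8210}{-7405} = \frac{\left(- \frac{26}{5}\right) \left(-44\right)}{11269} + \frac{8210}{-7405} = \frac{1144}{5} \cdot \frac{1}{11269} + 8210 \left(- \frac{1}{7405}\right) = \frac{1144}{56345} - \frac{1642}{1481} = - \frac{90824226}{83446945}$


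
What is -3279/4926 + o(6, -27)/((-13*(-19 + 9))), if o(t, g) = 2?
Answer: -69403/106730 ≈ -0.65027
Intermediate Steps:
-3279/4926 + o(6, -27)/((-13*(-19 + 9))) = -3279/4926 + 2/((-13*(-19 + 9))) = -3279*1/4926 + 2/((-13*(-10))) = -1093/1642 + 2/130 = -1093/1642 + 2*(1/130) = -1093/1642 + 1/65 = -69403/106730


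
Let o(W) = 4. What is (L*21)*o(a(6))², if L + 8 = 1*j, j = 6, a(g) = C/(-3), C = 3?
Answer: -672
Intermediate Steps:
a(g) = -1 (a(g) = 3/(-3) = 3*(-⅓) = -1)
L = -2 (L = -8 + 1*6 = -8 + 6 = -2)
(L*21)*o(a(6))² = -2*21*4² = -42*16 = -672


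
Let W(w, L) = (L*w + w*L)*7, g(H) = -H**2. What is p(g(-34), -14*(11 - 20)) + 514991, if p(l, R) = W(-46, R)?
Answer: 433847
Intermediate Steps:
W(w, L) = 14*L*w (W(w, L) = (L*w + L*w)*7 = (2*L*w)*7 = 14*L*w)
p(l, R) = -644*R (p(l, R) = 14*R*(-46) = -644*R)
p(g(-34), -14*(11 - 20)) + 514991 = -(-9016)*(11 - 20) + 514991 = -(-9016)*(-9) + 514991 = -644*126 + 514991 = -81144 + 514991 = 433847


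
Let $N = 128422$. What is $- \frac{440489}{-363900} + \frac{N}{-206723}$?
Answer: $\frac{44326441747}{75226499700} \approx 0.58924$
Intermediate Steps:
$- \frac{440489}{-363900} + \frac{N}{-206723} = - \frac{440489}{-363900} + \frac{128422}{-206723} = \left(-440489\right) \left(- \frac{1}{363900}\right) + 128422 \left(- \frac{1}{206723}\right) = \frac{440489}{363900} - \frac{128422}{206723} = \frac{44326441747}{75226499700}$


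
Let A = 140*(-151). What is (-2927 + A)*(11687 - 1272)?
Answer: -250657805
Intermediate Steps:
A = -21140
(-2927 + A)*(11687 - 1272) = (-2927 - 21140)*(11687 - 1272) = -24067*10415 = -250657805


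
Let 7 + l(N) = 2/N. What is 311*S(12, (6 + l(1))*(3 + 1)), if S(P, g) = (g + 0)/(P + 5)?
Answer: 1244/17 ≈ 73.177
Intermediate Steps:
l(N) = -7 + 2/N
S(P, g) = g/(5 + P)
311*S(12, (6 + l(1))*(3 + 1)) = 311*(((6 + (-7 + 2/1))*(3 + 1))/(5 + 12)) = 311*(((6 + (-7 + 2*1))*4)/17) = 311*(((6 + (-7 + 2))*4)*(1/17)) = 311*(((6 - 5)*4)*(1/17)) = 311*((1*4)*(1/17)) = 311*(4*(1/17)) = 311*(4/17) = 1244/17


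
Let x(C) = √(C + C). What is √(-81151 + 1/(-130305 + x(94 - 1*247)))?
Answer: √(-81151 + 1/(-130305 + 3*I*√34)) ≈ 0.e-12 - 284.87*I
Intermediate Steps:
x(C) = √2*√C (x(C) = √(2*C) = √2*√C)
√(-81151 + 1/(-130305 + x(94 - 1*247))) = √(-81151 + 1/(-130305 + √2*√(94 - 1*247))) = √(-81151 + 1/(-130305 + √2*√(94 - 247))) = √(-81151 + 1/(-130305 + √2*√(-153))) = √(-81151 + 1/(-130305 + √2*(3*I*√17))) = √(-81151 + 1/(-130305 + 3*I*√34))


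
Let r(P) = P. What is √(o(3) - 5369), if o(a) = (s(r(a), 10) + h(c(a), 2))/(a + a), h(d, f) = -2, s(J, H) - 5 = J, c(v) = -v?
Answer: 2*I*√1342 ≈ 73.267*I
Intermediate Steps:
s(J, H) = 5 + J
o(a) = (3 + a)/(2*a) (o(a) = ((5 + a) - 2)/(a + a) = (3 + a)/((2*a)) = (3 + a)*(1/(2*a)) = (3 + a)/(2*a))
√(o(3) - 5369) = √((½)*(3 + 3)/3 - 5369) = √((½)*(⅓)*6 - 5369) = √(1 - 5369) = √(-5368) = 2*I*√1342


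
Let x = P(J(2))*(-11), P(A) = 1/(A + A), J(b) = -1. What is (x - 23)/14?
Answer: -5/4 ≈ -1.2500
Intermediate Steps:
P(A) = 1/(2*A)
x = 11/2 (x = ((1/2)/(-1))*(-11) = ((1/2)*(-1))*(-11) = -1/2*(-11) = 11/2 ≈ 5.5000)
(x - 23)/14 = (11/2 - 23)/14 = (1/14)*(-35/2) = -5/4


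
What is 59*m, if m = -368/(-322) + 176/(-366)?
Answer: 50032/1281 ≈ 39.057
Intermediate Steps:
m = 848/1281 (m = -368*(-1/322) + 176*(-1/366) = 8/7 - 88/183 = 848/1281 ≈ 0.66198)
59*m = 59*(848/1281) = 50032/1281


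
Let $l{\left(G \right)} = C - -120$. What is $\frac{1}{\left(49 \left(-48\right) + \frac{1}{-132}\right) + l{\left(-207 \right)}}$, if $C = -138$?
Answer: $- \frac{132}{312841} \approx -0.00042194$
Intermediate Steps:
$l{\left(G \right)} = -18$ ($l{\left(G \right)} = -138 - -120 = -138 + 120 = -18$)
$\frac{1}{\left(49 \left(-48\right) + \frac{1}{-132}\right) + l{\left(-207 \right)}} = \frac{1}{\left(49 \left(-48\right) + \frac{1}{-132}\right) - 18} = \frac{1}{\left(-2352 - \frac{1}{132}\right) - 18} = \frac{1}{- \frac{310465}{132} - 18} = \frac{1}{- \frac{312841}{132}} = - \frac{132}{312841}$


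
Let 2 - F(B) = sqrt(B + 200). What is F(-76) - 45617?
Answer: -45615 - 2*sqrt(31) ≈ -45626.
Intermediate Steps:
F(B) = 2 - sqrt(200 + B) (F(B) = 2 - sqrt(B + 200) = 2 - sqrt(200 + B))
F(-76) - 45617 = (2 - sqrt(200 - 76)) - 45617 = (2 - sqrt(124)) - 45617 = (2 - 2*sqrt(31)) - 45617 = -45615 - 2*sqrt(31)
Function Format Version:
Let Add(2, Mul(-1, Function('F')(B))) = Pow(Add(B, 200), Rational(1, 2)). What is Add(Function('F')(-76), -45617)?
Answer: Add(-45615, Mul(-2, Pow(31, Rational(1, 2)))) ≈ -45626.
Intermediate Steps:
Function('F')(B) = Add(2, Mul(-1, Pow(Add(200, B), Rational(1, 2)))) (Function('F')(B) = Add(2, Mul(-1, Pow(Add(B, 200), Rational(1, 2)))) = Add(2, Mul(-1, Pow(Add(200, B), Rational(1, 2)))))
Add(Function('F')(-76), -45617) = Add(Add(2, Mul(-1, Pow(Add(200, -76), Rational(1, 2)))), -45617) = Add(Add(2, Mul(-1, Pow(124, Rational(1, 2)))), -45617) = Add(Add(2, Mul(-1, Mul(2, Pow(31, Rational(1, 2))))), -45617) = Add(Add(2, Mul(-2, Pow(31, Rational(1, 2)))), -45617) = Add(-45615, Mul(-2, Pow(31, Rational(1, 2))))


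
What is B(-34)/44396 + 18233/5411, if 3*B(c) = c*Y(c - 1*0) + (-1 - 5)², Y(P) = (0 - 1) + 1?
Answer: 202384300/60056689 ≈ 3.3699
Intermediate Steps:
Y(P) = 0 (Y(P) = -1 + 1 = 0)
B(c) = 12 (B(c) = (c*0 + (-1 - 5)²)/3 = (0 + (-6)²)/3 = (0 + 36)/3 = (⅓)*36 = 12)
B(-34)/44396 + 18233/5411 = 12/44396 + 18233/5411 = 12*(1/44396) + 18233*(1/5411) = 3/11099 + 18233/5411 = 202384300/60056689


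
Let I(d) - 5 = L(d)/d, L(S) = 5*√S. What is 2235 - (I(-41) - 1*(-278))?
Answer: 1952 + 5*I*√41/41 ≈ 1952.0 + 0.78087*I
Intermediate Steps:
I(d) = 5 + 5/√d (I(d) = 5 + (5*√d)/d = 5 + 5/√d)
2235 - (I(-41) - 1*(-278)) = 2235 - ((5 + 5/√(-41)) - 1*(-278)) = 2235 - ((5 + 5*(-I*√41/41)) + 278) = 2235 - ((5 - 5*I*√41/41) + 278) = 2235 - (283 - 5*I*√41/41) = 2235 + (-283 + 5*I*√41/41) = 1952 + 5*I*√41/41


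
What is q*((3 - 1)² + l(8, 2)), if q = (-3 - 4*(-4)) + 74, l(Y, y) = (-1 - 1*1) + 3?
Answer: 435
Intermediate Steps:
l(Y, y) = 1 (l(Y, y) = (-1 - 1) + 3 = -2 + 3 = 1)
q = 87 (q = (-3 + 16) + 74 = 13 + 74 = 87)
q*((3 - 1)² + l(8, 2)) = 87*((3 - 1)² + 1) = 87*(2² + 1) = 87*(4 + 1) = 87*5 = 435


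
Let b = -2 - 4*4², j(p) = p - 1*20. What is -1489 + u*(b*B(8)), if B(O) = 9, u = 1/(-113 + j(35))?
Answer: -72664/49 ≈ -1482.9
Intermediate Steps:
j(p) = -20 + p (j(p) = p - 20 = -20 + p)
u = -1/98 (u = 1/(-113 + (-20 + 35)) = 1/(-113 + 15) = 1/(-98) = -1/98 ≈ -0.010204)
b = -66 (b = -2 - 4*16 = -2 - 64 = -66)
-1489 + u*(b*B(8)) = -1489 - (-33)*9/49 = -1489 - 1/98*(-594) = -1489 + 297/49 = -72664/49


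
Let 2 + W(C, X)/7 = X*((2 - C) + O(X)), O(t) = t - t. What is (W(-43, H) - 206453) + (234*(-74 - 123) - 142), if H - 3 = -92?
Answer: -280742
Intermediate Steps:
O(t) = 0
H = -89 (H = 3 - 92 = -89)
W(C, X) = -14 + 7*X*(2 - C) (W(C, X) = -14 + 7*(X*((2 - C) + 0)) = -14 + 7*(X*(2 - C)) = -14 + 7*X*(2 - C))
(W(-43, H) - 206453) + (234*(-74 - 123) - 142) = ((-14 + 14*(-89) - 7*(-43)*(-89)) - 206453) + (234*(-74 - 123) - 142) = ((-14 - 1246 - 26789) - 206453) + (234*(-197) - 142) = (-28049 - 206453) + (-46098 - 142) = -234502 - 46240 = -280742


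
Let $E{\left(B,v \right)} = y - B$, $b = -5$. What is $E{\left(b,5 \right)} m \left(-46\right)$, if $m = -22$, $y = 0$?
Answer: $5060$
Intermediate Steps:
$E{\left(B,v \right)} = - B$ ($E{\left(B,v \right)} = 0 - B = - B$)
$E{\left(b,5 \right)} m \left(-46\right) = \left(-1\right) \left(-5\right) \left(-22\right) \left(-46\right) = 5 \left(-22\right) \left(-46\right) = \left(-110\right) \left(-46\right) = 5060$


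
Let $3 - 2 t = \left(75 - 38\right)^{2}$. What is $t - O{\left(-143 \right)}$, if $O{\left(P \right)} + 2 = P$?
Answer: $-538$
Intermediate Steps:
$t = -683$ ($t = \frac{3}{2} - \frac{\left(75 - 38\right)^{2}}{2} = \frac{3}{2} - \frac{37^{2}}{2} = \frac{3}{2} - \frac{1369}{2} = -683$)
$O{\left(P \right)} = -2 + P$
$t - O{\left(-143 \right)} = -683 - \left(-2 - 143\right) = -683 - -145 = -683 + 145 = -538$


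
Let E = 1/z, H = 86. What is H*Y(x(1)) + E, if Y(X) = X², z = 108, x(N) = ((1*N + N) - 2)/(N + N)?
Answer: 1/108 ≈ 0.0092593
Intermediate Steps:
x(N) = (-2 + 2*N)/(2*N) (x(N) = ((N + N) - 2)/((2*N)) = (2*N - 2)*(1/(2*N)) = (-2 + 2*N)*(1/(2*N)) = (-2 + 2*N)/(2*N))
E = 1/108 ≈ 0.0092593
H*Y(x(1)) + E = 86*((-1 + 1)/1)² + 1/108 = 86*(1*0)² + 1/108 = 86*0² + 1/108 = 86*0 + 1/108 = 0 + 1/108 = 1/108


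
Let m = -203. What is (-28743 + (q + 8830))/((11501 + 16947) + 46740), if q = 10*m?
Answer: -21943/75188 ≈ -0.29184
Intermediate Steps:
q = -2030 (q = 10*(-203) = -2030)
(-28743 + (q + 8830))/((11501 + 16947) + 46740) = (-28743 + (-2030 + 8830))/((11501 + 16947) + 46740) = (-28743 + 6800)/(28448 + 46740) = -21943/75188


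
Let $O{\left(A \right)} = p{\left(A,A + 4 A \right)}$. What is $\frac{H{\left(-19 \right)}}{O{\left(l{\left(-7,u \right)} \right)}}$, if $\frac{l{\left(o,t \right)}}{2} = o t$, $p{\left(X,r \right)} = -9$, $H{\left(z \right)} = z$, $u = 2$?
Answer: $\frac{19}{9} \approx 2.1111$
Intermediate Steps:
$l{\left(o,t \right)} = 2 o t$
$O{\left(A \right)} = -9$
$\frac{H{\left(-19 \right)}}{O{\left(l{\left(-7,u \right)} \right)}} = - \frac{19}{-9} = \left(-19\right) \left(- \frac{1}{9}\right) = \frac{19}{9}$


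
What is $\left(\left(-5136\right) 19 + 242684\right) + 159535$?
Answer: $304635$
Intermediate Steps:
$\left(\left(-5136\right) 19 + 242684\right) + 159535 = \left(-97584 + 242684\right) + 159535 = 145100 + 159535 = 304635$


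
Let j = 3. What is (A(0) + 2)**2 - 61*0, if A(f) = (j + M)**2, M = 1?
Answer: 324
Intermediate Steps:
A(f) = 16 (A(f) = (3 + 1)**2 = 4**2 = 16)
(A(0) + 2)**2 - 61*0 = (16 + 2)**2 - 61*0 = 18**2 + 0 = 324 + 0 = 324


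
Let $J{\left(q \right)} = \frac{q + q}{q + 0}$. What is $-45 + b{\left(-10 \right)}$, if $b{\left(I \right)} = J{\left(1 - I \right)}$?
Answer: $-43$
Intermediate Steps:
$J{\left(q \right)} = 2$ ($J{\left(q \right)} = \frac{2 q}{q} = 2$)
$b{\left(I \right)} = 2$
$-45 + b{\left(-10 \right)} = -45 + 2 = -43$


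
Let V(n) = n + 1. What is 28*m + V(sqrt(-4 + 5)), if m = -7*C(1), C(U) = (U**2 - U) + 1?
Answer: -194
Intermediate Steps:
C(U) = 1 + U**2 - U
V(n) = 1 + n
m = -7 (m = -7*(1 + 1**2 - 1*1) = -7*(1 + 1 - 1) = -7*1 = -7)
28*m + V(sqrt(-4 + 5)) = 28*(-7) + (1 + sqrt(-4 + 5)) = -196 + (1 + sqrt(1)) = -196 + (1 + 1) = -196 + 2 = -194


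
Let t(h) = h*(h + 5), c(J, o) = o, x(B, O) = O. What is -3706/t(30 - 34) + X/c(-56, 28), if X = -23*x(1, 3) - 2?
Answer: 25871/28 ≈ 923.96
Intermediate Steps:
t(h) = h*(5 + h)
X = -71 (X = -23*3 - 2 = -69 - 2 = -71)
-3706/t(30 - 34) + X/c(-56, 28) = -3706*1/((5 + (30 - 34))*(30 - 34)) - 71/28 = -3706*(-1/(4*(5 - 4))) - 71*1/28 = -3706/((-4*1)) - 71/28 = -3706/(-4) - 71/28 = -3706*(-1/4) - 71/28 = 1853/2 - 71/28 = 25871/28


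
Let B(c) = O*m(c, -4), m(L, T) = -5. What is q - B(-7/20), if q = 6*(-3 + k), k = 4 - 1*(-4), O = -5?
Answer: 5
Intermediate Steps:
k = 8 (k = 4 + 4 = 8)
B(c) = 25 (B(c) = -5*(-5) = 25)
q = 30 (q = 6*(-3 + 8) = 6*5 = 30)
q - B(-7/20) = 30 - 1*25 = 30 - 25 = 5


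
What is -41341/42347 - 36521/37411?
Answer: -3093162938/1584243617 ≈ -1.9525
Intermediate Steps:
-41341/42347 - 36521/37411 = -3093162938/1584243617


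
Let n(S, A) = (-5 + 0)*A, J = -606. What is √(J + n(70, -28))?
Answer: I*√466 ≈ 21.587*I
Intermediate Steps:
n(S, A) = -5*A
√(J + n(70, -28)) = √(-606 - 5*(-28)) = √(-606 + 140) = √(-466) = I*√466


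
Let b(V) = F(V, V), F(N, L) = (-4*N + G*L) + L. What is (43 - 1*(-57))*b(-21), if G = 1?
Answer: 4200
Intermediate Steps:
F(N, L) = -4*N + 2*L (F(N, L) = (-4*N + 1*L) + L = (-4*N + L) + L = (L - 4*N) + L = -4*N + 2*L)
b(V) = -2*V (b(V) = -4*V + 2*V = -2*V)
(43 - 1*(-57))*b(-21) = (43 - 1*(-57))*(-2*(-21)) = (43 + 57)*42 = 100*42 = 4200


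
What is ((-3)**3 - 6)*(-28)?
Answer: 924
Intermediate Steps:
((-3)**3 - 6)*(-28) = (-27 - 6)*(-28) = -33*(-28) = 924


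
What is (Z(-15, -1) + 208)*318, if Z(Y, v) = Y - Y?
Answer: 66144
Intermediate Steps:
Z(Y, v) = 0
(Z(-15, -1) + 208)*318 = (0 + 208)*318 = 208*318 = 66144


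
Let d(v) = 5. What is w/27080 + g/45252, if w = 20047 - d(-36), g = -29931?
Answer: 2008523/25529670 ≈ 0.078674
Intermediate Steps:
w = 20042 (w = 20047 - 1*5 = 20047 - 5 = 20042)
w/27080 + g/45252 = 20042/27080 - 29931/45252 = 20042*(1/27080) - 29931*1/45252 = 10021/13540 - 9977/15084 = 2008523/25529670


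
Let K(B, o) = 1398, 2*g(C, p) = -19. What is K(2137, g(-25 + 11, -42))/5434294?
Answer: 699/2717147 ≈ 0.00025726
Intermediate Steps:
g(C, p) = -19/2 (g(C, p) = (½)*(-19) = -19/2)
K(2137, g(-25 + 11, -42))/5434294 = 1398/5434294 = 1398*(1/5434294) = 699/2717147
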